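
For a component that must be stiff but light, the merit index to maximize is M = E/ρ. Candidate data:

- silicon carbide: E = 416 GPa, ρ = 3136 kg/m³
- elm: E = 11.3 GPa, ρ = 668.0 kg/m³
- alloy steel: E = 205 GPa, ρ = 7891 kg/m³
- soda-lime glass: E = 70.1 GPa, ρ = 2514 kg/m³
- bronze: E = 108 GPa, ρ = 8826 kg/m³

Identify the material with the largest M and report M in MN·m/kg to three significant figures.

Computing M directly (units already consistent):
  silicon carbide: M = 133 MN·m/kg
  soda-lime glass: M = 27.9 MN·m/kg
  alloy steel: M = 26.0 MN·m/kg
  elm: M = 16.9 MN·m/kg
  bronze: M = 12.2 MN·m/kg
Silicon carbide ranks first.

silicon carbide, M = 133 MN·m/kg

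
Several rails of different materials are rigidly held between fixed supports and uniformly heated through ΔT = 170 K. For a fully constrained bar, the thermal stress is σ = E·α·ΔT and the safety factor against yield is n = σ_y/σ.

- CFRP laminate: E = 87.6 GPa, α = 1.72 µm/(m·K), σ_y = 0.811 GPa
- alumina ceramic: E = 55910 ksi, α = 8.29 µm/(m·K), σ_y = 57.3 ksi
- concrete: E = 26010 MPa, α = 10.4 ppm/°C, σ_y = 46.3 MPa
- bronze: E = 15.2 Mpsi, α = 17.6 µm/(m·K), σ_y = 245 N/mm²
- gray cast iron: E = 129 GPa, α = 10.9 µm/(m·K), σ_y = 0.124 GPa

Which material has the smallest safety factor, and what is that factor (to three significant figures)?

gray cast iron, n = 0.519

In consistent units (E in GPa, α in ×10⁻⁶/K, σ_y in MPa):
  CFRP laminate: E = 87.60, α = 1.72, σ_y = 811.0 → σ = 25.6 MPa, n = 31.7
  alumina ceramic: E = 385.5, α = 8.29, σ_y = 395.1 → σ = 543 MPa, n = 0.727
  concrete: E = 26.01, α = 10.4, σ_y = 46.30 → σ = 46.0 MPa, n = 1.01
  bronze: E = 104.8, α = 17.6, σ_y = 245.0 → σ = 314 MPa, n = 0.781
  gray cast iron: E = 129.0, α = 10.9, σ_y = 124.0 → σ = 239 MPa, n = 0.519
Smallest n: gray cast iron with n = 0.519.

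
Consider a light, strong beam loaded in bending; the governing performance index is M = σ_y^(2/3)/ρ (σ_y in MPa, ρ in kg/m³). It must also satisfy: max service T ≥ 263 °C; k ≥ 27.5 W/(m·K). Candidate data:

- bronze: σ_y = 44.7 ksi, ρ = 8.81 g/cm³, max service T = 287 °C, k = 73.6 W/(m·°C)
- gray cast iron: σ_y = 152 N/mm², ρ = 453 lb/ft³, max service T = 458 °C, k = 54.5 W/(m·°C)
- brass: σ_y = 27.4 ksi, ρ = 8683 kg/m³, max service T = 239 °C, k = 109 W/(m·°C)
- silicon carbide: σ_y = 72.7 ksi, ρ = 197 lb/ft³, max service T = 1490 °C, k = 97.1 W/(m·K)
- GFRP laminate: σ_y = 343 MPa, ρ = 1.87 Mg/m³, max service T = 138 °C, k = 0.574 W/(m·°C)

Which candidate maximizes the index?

silicon carbide

Screen on constraints: max service T ≥ 263 °C; k ≥ 27.5 W/(m·K). Survivors: bronze, gray cast iron, silicon carbide.
Normalizing units and computing the index:
  bronze: σ_y = 308.2 MPa, ρ = 8810 kg/m³
  gray cast iron: σ_y = 152.0 MPa, ρ = 7256 kg/m³
  silicon carbide: σ_y = 501.2 MPa, ρ = 3156 kg/m³
  silicon carbide: M = 20.0×10⁻³
  bronze: M = 5.18×10⁻³
  gray cast iron: M = 3.93×10⁻³
Highest index: silicon carbide.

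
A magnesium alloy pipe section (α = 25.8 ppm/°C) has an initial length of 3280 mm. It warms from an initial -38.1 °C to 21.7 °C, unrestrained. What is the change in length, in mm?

ΔT = 21.7 − (-38.1) = 59.80 K.
ΔL = α·L₀·ΔT = 25.8×10⁻⁶ × 3280 mm × 59.80 K = 5.06 mm.

5.06 mm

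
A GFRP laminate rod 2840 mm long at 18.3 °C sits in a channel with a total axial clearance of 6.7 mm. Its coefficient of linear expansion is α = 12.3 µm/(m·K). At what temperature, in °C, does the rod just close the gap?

α·L₀·ΔT = 6.7 mm ⇒ ΔT = 6.7 / (12.3×10⁻⁶ × 2840.0) = 191.8 K.
T = 18.3 + 191.8 = 210.1 °C.

210 °C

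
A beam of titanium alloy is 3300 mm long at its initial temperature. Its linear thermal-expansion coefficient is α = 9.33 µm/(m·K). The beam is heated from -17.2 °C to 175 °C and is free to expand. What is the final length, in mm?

ΔT = 175 − (-17.2) = 192.2 K.
ΔL = α·L₀·ΔT = 9.33×10⁻⁶ × 3300 mm × 192.2 K = 5.92 mm.
L = L₀ + ΔL = 3300 + 5.92 = 3305.9 mm.

3305.9 mm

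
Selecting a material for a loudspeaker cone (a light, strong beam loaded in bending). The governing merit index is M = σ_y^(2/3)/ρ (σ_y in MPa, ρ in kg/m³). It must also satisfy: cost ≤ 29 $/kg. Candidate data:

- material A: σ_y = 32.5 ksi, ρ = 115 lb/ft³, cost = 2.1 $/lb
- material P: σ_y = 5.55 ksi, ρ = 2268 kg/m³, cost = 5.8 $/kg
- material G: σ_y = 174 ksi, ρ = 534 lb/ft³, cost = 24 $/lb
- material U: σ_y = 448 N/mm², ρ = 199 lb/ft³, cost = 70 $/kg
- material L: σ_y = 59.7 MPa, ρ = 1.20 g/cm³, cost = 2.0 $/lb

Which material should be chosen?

Screen on constraints: cost ≤ 29 $/kg. Survivors: material A, material P, material L.
After converting to SI:
  material A: σ_y = 224.1 MPa, ρ = 1842 kg/m³
  material P: σ_y = 38.27 MPa, ρ = 2268 kg/m³
  material L: σ_y = 59.70 MPa, ρ = 1200 kg/m³
  material A: M = 20.0×10⁻³
  material L: M = 12.7×10⁻³
  material P: M = 5.01×10⁻³
The maximum is for material A.

material A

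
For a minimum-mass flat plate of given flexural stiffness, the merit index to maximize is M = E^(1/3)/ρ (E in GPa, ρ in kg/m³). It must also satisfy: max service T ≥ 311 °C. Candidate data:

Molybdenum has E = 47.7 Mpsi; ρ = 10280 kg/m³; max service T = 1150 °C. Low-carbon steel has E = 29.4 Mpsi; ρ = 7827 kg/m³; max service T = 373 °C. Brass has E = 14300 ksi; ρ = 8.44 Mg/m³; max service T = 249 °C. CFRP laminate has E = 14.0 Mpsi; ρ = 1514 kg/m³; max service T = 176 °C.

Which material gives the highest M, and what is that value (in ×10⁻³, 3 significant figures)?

Screen on constraints: max service T ≥ 311 °C. Survivors: molybdenum, low-carbon steel.
In SI units:
  molybdenum: E = 328.9 GPa, ρ = 10280 kg/m³
  low-carbon steel: E = 202.7 GPa, ρ = 7827 kg/m³
  low-carbon steel: M = 0.751×10⁻³
  molybdenum: M = 0.671×10⁻³
Highest index: low-carbon steel.

low-carbon steel, M = 0.751×10⁻³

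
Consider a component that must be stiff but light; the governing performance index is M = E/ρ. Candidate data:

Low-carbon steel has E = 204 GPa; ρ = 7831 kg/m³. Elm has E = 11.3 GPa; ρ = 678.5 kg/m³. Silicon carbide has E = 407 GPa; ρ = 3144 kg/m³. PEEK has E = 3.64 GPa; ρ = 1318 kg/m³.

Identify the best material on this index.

Computing M directly (units already consistent):
  silicon carbide: M = 129 MN·m/kg
  low-carbon steel: M = 26.1 MN·m/kg
  elm: M = 16.7 MN·m/kg
  PEEK: M = 2.76 MN·m/kg
The maximum is for silicon carbide.

silicon carbide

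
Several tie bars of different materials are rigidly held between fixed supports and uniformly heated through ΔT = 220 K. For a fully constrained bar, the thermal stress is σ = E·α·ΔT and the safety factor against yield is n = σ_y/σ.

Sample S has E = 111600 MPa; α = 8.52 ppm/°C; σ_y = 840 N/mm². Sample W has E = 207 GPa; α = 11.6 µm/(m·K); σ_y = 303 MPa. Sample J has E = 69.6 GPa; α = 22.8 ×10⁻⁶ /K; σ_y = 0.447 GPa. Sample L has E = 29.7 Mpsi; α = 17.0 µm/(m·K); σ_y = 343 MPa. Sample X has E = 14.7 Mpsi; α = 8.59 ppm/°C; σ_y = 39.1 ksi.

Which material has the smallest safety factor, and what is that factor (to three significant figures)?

Converting E to GPa, α to ×10⁻⁶/K, σ_y to MPa, then σ and n for each:
  sample S: E = 111.6, α = 8.52, σ_y = 840.0 → σ = 209 MPa, n = 4.02
  sample W: E = 207.0, α = 11.6, σ_y = 303.0 → σ = 528 MPa, n = 0.574
  sample J: E = 69.60, α = 22.8, σ_y = 447.0 → σ = 349 MPa, n = 1.28
  sample L: E = 204.8, α = 17.0, σ_y = 343.0 → σ = 766 MPa, n = 0.448
  sample X: E = 101.4, α = 8.59, σ_y = 269.6 → σ = 192 MPa, n = 1.41
Sample L has the lowest safety factor, n = 0.448.

sample L, n = 0.448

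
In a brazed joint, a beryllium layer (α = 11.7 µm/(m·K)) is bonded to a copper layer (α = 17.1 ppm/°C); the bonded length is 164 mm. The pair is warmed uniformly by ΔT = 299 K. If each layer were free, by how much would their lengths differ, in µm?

265 µm

Δα = |11.7 − 17.1|×10⁻⁶/K = 5.40×10⁻⁶/K.
ΔL_mismatch = Δα·L·ΔT = 5.40×10⁻⁶ × 164.0 mm × 299.0 K = 265 µm.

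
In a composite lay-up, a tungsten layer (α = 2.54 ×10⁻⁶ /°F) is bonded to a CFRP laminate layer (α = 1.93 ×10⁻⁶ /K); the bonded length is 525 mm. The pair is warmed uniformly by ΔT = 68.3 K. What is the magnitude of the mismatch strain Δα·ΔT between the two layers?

1.80×10⁻⁴

tungsten: α = 2.54×10⁻⁶/°F × 9/5 = 4.57×10⁻⁶/K.
Δα = |4.57 − 1.93|×10⁻⁶/K = 2.64×10⁻⁶/K.
Mismatch strain = Δα·ΔT = 2.64×10⁻⁶ × 68.3 = 1.80×10⁻⁴.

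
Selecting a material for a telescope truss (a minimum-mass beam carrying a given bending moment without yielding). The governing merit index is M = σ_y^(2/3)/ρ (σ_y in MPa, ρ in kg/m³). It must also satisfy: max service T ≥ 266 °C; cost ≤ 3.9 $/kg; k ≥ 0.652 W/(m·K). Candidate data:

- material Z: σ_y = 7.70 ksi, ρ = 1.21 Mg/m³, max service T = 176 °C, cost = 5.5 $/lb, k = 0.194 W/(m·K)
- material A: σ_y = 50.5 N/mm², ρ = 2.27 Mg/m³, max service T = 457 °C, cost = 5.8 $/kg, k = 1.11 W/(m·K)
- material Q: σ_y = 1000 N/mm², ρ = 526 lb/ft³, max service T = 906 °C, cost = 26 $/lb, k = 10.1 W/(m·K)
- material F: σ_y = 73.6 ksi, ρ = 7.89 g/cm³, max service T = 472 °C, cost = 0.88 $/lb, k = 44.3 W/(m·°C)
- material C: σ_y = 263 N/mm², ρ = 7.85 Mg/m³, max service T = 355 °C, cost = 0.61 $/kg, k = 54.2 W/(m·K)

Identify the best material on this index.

material F

Screen on constraints: max service T ≥ 266 °C; cost ≤ 3.9 $/kg; k ≥ 0.652 W/(m·K). Survivors: material F, material C.
Convert each candidate to consistent units, then evaluate M:
  material F: σ_y = 507.5 MPa, ρ = 7890 kg/m³
  material C: σ_y = 263.0 MPa, ρ = 7850 kg/m³
  material F: M = 8.06×10⁻³
  material C: M = 5.23×10⁻³
Material F ranks first.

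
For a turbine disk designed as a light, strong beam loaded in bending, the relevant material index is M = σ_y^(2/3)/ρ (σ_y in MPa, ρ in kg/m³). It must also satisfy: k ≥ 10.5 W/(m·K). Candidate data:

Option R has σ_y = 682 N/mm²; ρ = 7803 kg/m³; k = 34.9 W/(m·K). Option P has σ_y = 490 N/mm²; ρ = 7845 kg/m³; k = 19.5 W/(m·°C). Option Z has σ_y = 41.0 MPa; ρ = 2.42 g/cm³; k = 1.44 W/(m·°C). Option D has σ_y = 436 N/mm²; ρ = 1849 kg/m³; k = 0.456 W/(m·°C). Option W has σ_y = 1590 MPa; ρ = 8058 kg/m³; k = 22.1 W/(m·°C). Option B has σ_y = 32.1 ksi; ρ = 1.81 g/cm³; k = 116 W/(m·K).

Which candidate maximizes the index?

Screen on constraints: k ≥ 10.5 W/(m·K). Survivors: option R, option P, option W, option B.
In SI units:
  option R: σ_y = 682.0 MPa, ρ = 7803 kg/m³
  option P: σ_y = 490.0 MPa, ρ = 7845 kg/m³
  option W: σ_y = 1590 MPa, ρ = 8058 kg/m³
  option B: σ_y = 221.3 MPa, ρ = 1810 kg/m³
  option B: M = 20.2×10⁻³
  option W: M = 16.9×10⁻³
  option R: M = 9.93×10⁻³
  option P: M = 7.92×10⁻³
Option B ranks first.

option B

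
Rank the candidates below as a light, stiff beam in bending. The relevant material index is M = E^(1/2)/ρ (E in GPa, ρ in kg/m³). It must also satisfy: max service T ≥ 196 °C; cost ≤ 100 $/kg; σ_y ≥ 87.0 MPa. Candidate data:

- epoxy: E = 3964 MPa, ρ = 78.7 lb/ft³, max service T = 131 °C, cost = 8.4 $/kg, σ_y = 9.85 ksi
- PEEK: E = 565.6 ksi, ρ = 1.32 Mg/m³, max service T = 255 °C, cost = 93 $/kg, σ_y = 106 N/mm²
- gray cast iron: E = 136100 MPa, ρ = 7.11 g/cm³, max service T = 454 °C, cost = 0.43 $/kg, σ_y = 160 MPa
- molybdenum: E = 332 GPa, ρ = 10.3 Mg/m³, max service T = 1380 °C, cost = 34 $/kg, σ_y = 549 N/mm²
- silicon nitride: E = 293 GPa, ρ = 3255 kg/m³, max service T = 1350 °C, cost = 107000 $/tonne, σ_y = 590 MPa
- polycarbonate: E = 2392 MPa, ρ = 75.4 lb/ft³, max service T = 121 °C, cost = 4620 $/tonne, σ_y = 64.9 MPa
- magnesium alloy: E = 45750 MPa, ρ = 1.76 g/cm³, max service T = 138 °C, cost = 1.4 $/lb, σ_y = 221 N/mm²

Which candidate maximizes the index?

molybdenum

Screen on constraints: max service T ≥ 196 °C; cost ≤ 100 $/kg; σ_y ≥ 87.0 MPa. Survivors: PEEK, gray cast iron, molybdenum.
After converting to SI:
  PEEK: E = 3.900 GPa, ρ = 1320 kg/m³
  gray cast iron: E = 136.1 GPa, ρ = 7110 kg/m³
  molybdenum: E = 332.0 GPa, ρ = 10300 kg/m³
  molybdenum: M = 1.77×10⁻³
  gray cast iron: M = 1.64×10⁻³
  PEEK: M = 1.50×10⁻³
Molybdenum ranks first.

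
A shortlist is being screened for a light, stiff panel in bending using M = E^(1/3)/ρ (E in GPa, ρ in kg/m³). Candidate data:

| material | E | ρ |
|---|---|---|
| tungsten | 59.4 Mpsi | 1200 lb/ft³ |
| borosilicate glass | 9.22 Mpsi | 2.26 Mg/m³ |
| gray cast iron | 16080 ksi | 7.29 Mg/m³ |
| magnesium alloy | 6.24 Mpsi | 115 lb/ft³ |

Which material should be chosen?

magnesium alloy

Normalizing units and computing the index:
  tungsten: E = 409.5 GPa, ρ = 19220 kg/m³
  borosilicate glass: E = 63.57 GPa, ρ = 2260 kg/m³
  gray cast iron: E = 110.9 GPa, ρ = 7290 kg/m³
  magnesium alloy: E = 43.02 GPa, ρ = 1842 kg/m³
  magnesium alloy: M = 1.90×10⁻³
  borosilicate glass: M = 1.77×10⁻³
  gray cast iron: M = 0.659×10⁻³
  tungsten: M = 0.386×10⁻³
Highest index: magnesium alloy.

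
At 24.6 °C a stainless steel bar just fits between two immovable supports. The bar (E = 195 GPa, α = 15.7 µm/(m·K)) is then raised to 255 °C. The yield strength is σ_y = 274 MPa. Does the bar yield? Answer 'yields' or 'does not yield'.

yields

ΔT = 230.4 K. Constrained thermal stress σ = E·α·ΔT = 195.0×10³ MPa × 15.7×10⁻⁶ × 230.4 = 705 MPa (compressive).
Compare to σ_y = 274 MPa: σ ≥ σ_y, so it yields.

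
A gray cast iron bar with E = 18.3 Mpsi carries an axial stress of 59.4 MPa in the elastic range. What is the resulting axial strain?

4.71×10⁻⁴

E = 18.3 Mpsi = 126.2 GPa = 126200 MPa.
ε = σ/E = 59.4 / 126200 = 4.71×10⁻⁴.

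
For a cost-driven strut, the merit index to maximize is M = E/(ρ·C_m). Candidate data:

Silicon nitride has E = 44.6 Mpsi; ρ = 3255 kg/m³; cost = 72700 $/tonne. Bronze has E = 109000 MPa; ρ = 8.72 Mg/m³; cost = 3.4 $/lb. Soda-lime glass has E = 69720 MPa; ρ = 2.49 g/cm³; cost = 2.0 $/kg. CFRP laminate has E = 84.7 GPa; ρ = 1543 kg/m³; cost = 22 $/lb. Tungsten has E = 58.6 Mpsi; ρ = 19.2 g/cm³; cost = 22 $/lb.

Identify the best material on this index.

Normalizing units and computing the index:
  silicon nitride: E = 307.5 GPa, ρ = 3255 kg/m³, cost = 72.70 $/kg
  bronze: E = 109.0 GPa, ρ = 8720 kg/m³, cost = 7.496 $/kg
  soda-lime glass: E = 69.72 GPa, ρ = 2490 kg/m³, cost = 2.000 $/kg
  CFRP laminate: E = 84.70 GPa, ρ = 1543 kg/m³, cost = 48.50 $/kg
  tungsten: E = 404.0 GPa, ρ = 19200 kg/m³, cost = 48.50 $/kg
  soda-lime glass: M = 14.0 MN·m per $
  bronze: M = 1.67 MN·m per $
  silicon nitride: M = 1.30 MN·m per $
  CFRP laminate: M = 1.13 MN·m per $
  tungsten: M = 0.434 MN·m per $
The maximum is for soda-lime glass.

soda-lime glass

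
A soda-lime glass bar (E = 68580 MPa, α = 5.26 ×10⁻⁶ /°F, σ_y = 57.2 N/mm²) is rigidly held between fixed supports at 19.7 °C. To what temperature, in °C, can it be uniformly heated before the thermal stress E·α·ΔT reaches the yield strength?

E = 68580 MPa = 68.58 GPa.
α = 5.26×10⁻⁶/°F × 9/5 = 9.47×10⁻⁶/K.
σ_y = 57.2 N/mm² = 57.20 MPa.
E·α·ΔT = 57.20 MPa ⇒ ΔT = 57.20 / (68.58×10³ × 9.47×10⁻⁶) = 88.09 K.
T = 19.7 + 88.09 = 107.8 °C.

108 °C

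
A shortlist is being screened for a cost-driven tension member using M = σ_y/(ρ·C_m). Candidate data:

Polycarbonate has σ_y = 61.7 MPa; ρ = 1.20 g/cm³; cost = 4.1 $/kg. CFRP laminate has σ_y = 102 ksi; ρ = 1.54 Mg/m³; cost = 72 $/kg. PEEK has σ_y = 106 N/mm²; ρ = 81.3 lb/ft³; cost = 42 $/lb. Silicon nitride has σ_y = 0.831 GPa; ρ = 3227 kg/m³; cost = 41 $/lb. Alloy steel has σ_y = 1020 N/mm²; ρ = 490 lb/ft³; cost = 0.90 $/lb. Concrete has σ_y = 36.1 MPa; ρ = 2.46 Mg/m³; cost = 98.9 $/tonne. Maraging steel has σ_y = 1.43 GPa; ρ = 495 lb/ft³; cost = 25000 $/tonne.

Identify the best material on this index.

After converting to SI:
  polycarbonate: σ_y = 61.70 MPa, ρ = 1200 kg/m³, cost = 4.100 $/kg
  CFRP laminate: σ_y = 703.3 MPa, ρ = 1540 kg/m³, cost = 72.00 $/kg
  PEEK: σ_y = 106.0 MPa, ρ = 1302 kg/m³, cost = 92.59 $/kg
  silicon nitride: σ_y = 831.0 MPa, ρ = 3227 kg/m³, cost = 90.39 $/kg
  alloy steel: σ_y = 1020 MPa, ρ = 7849 kg/m³, cost = 1.984 $/kg
  concrete: σ_y = 36.10 MPa, ρ = 2460 kg/m³, cost = 0.09890 $/kg
  maraging steel: σ_y = 1430 MPa, ρ = 7929 kg/m³, cost = 25.00 $/kg
  concrete: M = 148 kN·m per $
  alloy steel: M = 65.5 kN·m per $
  polycarbonate: M = 12.5 kN·m per $
  maraging steel: M = 7.21 kN·m per $
  CFRP laminate: M = 6.34 kN·m per $
  silicon nitride: M = 2.85 kN·m per $
  PEEK: M = 0.879 kN·m per $
Concrete has the largest M.

concrete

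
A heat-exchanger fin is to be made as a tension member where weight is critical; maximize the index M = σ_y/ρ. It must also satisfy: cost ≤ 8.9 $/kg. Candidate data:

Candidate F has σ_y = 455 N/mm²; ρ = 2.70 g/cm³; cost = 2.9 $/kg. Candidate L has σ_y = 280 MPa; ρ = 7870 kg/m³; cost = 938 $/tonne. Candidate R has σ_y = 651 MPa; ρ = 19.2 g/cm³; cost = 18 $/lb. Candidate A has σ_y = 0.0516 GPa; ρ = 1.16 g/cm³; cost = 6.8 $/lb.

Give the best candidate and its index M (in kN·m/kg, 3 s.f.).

Screen on constraints: cost ≤ 8.9 $/kg. Survivors: candidate F, candidate L.
After converting to SI:
  candidate F: σ_y = 455.0 MPa, ρ = 2700 kg/m³
  candidate L: σ_y = 280.0 MPa, ρ = 7870 kg/m³
  candidate F: M = 169 kN·m/kg
  candidate L: M = 35.6 kN·m/kg
Highest index: candidate F.

candidate F, M = 169 kN·m/kg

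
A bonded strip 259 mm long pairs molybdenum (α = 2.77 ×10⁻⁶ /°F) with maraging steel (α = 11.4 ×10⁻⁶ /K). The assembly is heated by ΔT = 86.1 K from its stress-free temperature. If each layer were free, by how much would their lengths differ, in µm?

molybdenum: α = 2.77×10⁻⁶/°F × 9/5 = 4.99×10⁻⁶/K.
Δα = |4.99 − 11.4|×10⁻⁶/K = 6.41×10⁻⁶/K.
ΔL_mismatch = Δα·L·ΔT = 6.41×10⁻⁶ × 259.0 mm × 86.1 K = 143 µm.

143 µm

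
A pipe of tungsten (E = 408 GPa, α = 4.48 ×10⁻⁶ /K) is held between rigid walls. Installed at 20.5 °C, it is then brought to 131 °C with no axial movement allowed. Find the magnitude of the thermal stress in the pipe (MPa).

ΔT = 110.5 K. Constrained thermal stress σ = E·α·ΔT = 408.0×10³ MPa × 4.48×10⁻⁶ × 110.5 = 202 MPa (compressive).

202 MPa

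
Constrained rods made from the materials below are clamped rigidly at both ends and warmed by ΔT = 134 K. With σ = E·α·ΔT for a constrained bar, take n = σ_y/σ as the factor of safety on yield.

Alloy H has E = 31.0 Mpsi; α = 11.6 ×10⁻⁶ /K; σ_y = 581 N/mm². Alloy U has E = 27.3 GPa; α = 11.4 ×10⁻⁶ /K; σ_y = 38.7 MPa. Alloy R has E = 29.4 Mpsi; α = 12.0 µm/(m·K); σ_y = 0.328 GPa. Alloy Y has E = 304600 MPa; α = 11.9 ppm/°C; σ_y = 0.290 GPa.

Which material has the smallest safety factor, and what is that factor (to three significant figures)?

Per material, after unit conversion:
  alloy H: E = 213.7, α = 11.6, σ_y = 581.0 → σ = 332 MPa, n = 1.75
  alloy U: E = 27.30, α = 11.4, σ_y = 38.70 → σ = 41.7 MPa, n = 0.928
  alloy R: E = 202.7, α = 12.0, σ_y = 328.0 → σ = 326 MPa, n = 1.01
  alloy Y: E = 304.6, α = 11.9, σ_y = 290.0 → σ = 486 MPa, n = 0.597
The minimum is alloy Y at n = 0.597.

alloy Y, n = 0.597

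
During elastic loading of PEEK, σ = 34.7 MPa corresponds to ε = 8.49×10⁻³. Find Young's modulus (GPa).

4.09 GPa

E = σ/ε = 34.7 MPa / 8.49×10⁻³ = 4087 MPa = 4.09 GPa.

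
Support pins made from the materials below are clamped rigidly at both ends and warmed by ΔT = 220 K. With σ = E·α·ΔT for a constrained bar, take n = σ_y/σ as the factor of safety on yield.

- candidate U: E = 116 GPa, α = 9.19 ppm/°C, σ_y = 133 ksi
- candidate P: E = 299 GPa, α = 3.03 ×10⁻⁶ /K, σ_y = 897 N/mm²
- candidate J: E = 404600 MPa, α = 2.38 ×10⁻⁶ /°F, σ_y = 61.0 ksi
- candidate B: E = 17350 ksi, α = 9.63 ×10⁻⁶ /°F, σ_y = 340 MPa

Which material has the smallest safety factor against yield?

In consistent units (E in GPa, α in ×10⁻⁶/K, σ_y in MPa):
  candidate U: E = 116.0, α = 9.19, σ_y = 917.0 → σ = 235 MPa, n = 3.91
  candidate P: E = 299.0, α = 3.03, σ_y = 897.0 → σ = 199 MPa, n = 4.50
  candidate J: E = 404.6, α = 4.28, σ_y = 420.6 → σ = 381 MPa, n = 1.10
  candidate B: E = 119.6, α = 17.3, σ_y = 340.0 → σ = 456 MPa, n = 0.745
The minimum is candidate B at n = 0.745.

candidate B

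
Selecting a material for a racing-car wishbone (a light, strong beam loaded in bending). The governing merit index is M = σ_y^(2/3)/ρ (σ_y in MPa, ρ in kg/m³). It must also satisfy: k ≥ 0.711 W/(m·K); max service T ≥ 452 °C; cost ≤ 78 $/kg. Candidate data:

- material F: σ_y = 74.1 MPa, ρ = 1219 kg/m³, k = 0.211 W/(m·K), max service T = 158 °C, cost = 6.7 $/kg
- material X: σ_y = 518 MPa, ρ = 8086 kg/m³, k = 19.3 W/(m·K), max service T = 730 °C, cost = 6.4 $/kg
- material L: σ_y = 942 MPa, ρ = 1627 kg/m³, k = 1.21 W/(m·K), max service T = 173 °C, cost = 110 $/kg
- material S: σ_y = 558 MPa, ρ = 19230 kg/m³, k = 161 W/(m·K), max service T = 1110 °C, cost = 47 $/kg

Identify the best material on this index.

material X

Screen on constraints: k ≥ 0.711 W/(m·K); max service T ≥ 452 °C; cost ≤ 78 $/kg. Survivors: material X, material S.
Per-candidate index values:
  material X: M = 7.98×10⁻³
  material S: M = 3.52×10⁻³
Material X ranks first.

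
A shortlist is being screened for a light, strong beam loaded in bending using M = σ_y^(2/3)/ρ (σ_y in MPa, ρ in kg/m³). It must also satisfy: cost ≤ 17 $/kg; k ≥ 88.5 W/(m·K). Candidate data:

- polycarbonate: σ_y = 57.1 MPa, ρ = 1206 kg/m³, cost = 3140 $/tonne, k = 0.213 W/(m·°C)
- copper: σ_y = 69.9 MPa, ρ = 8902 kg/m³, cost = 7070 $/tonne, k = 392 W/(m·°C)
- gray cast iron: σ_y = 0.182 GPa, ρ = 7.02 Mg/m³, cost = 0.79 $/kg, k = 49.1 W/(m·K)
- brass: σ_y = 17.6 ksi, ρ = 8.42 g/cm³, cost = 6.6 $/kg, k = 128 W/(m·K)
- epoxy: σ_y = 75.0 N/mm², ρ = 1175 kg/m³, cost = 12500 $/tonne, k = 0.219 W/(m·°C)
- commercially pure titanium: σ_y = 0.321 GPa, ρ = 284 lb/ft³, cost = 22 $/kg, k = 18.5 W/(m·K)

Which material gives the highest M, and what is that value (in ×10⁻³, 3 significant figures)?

Screen on constraints: cost ≤ 17 $/kg; k ≥ 88.5 W/(m·K). Survivors: copper, brass.
Convert each candidate to consistent units, then evaluate M:
  copper: σ_y = 69.90 MPa, ρ = 8902 kg/m³
  brass: σ_y = 121.3 MPa, ρ = 8420 kg/m³
  brass: M = 2.91×10⁻³
  copper: M = 1.91×10⁻³
Highest index: brass.

brass, M = 2.91×10⁻³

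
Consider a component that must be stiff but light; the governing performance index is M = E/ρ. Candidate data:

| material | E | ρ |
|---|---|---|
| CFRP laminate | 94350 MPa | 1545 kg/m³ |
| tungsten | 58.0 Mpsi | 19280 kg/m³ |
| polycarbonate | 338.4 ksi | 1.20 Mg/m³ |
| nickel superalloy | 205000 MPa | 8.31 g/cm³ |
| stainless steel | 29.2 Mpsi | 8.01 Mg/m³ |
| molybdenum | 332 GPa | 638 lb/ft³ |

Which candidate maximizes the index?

After converting to SI:
  CFRP laminate: E = 94.35 GPa, ρ = 1545 kg/m³
  tungsten: E = 399.9 GPa, ρ = 19280 kg/m³
  polycarbonate: E = 2.333 GPa, ρ = 1200 kg/m³
  nickel superalloy: E = 205.0 GPa, ρ = 8310 kg/m³
  stainless steel: E = 201.3 GPa, ρ = 8010 kg/m³
  molybdenum: E = 332.0 GPa, ρ = 10220 kg/m³
  CFRP laminate: M = 61.1 MN·m/kg
  molybdenum: M = 32.5 MN·m/kg
  stainless steel: M = 25.1 MN·m/kg
  nickel superalloy: M = 24.7 MN·m/kg
  tungsten: M = 20.7 MN·m/kg
  polycarbonate: M = 1.94 MN·m/kg
CFRP laminate ranks first.

CFRP laminate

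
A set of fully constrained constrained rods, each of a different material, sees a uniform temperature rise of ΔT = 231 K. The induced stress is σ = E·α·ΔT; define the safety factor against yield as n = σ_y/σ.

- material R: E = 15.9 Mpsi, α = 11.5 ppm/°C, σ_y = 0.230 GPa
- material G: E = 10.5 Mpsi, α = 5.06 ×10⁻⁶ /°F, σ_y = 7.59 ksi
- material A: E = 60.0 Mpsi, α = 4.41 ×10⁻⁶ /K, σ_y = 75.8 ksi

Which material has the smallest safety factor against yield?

material G

Per material, after unit conversion:
  material R: E = 109.6, α = 11.5, σ_y = 230.0 → σ = 291 MPa, n = 0.790
  material G: E = 72.39, α = 9.11, σ_y = 52.33 → σ = 152 MPa, n = 0.344
  material A: E = 413.7, α = 4.41, σ_y = 522.6 → σ = 421 MPa, n = 1.24
The minimum is material G at n = 0.344.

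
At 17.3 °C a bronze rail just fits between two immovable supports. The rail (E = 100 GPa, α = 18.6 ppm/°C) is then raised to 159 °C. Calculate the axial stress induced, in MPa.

264 MPa

ΔT = 141.7 K. Constrained thermal stress σ = E·α·ΔT = 100.0×10³ MPa × 18.6×10⁻⁶ × 141.7 = 264 MPa (compressive).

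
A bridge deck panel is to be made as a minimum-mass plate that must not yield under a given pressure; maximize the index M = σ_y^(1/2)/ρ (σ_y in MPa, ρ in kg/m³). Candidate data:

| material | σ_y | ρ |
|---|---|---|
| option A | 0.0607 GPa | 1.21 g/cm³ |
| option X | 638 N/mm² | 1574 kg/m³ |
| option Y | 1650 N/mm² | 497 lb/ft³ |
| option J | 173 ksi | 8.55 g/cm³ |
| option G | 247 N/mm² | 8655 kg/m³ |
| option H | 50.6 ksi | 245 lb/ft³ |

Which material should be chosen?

After converting to SI:
  option A: σ_y = 60.70 MPa, ρ = 1210 kg/m³
  option X: σ_y = 638.0 MPa, ρ = 1574 kg/m³
  option Y: σ_y = 1650 MPa, ρ = 7961 kg/m³
  option J: σ_y = 1193 MPa, ρ = 8550 kg/m³
  option G: σ_y = 247.0 MPa, ρ = 8655 kg/m³
  option H: σ_y = 348.9 MPa, ρ = 3925 kg/m³
  option X: M = 16.0×10⁻³
  option A: M = 6.44×10⁻³
  option Y: M = 5.10×10⁻³
  option H: M = 4.76×10⁻³
  option J: M = 4.04×10⁻³
  option G: M = 1.82×10⁻³
Option X has the largest M.

option X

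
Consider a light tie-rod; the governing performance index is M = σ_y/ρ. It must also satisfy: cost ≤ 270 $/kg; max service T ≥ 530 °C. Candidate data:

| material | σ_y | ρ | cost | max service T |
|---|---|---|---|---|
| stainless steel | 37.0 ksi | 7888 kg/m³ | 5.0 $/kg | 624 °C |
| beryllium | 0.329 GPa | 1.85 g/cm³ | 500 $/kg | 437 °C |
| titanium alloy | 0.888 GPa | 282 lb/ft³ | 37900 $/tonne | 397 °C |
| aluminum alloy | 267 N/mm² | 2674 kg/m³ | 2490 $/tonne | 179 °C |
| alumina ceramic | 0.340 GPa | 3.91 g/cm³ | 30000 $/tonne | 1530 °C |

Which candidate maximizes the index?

Screen on constraints: cost ≤ 270 $/kg; max service T ≥ 530 °C. Survivors: stainless steel, alumina ceramic.
Putting every candidate on a common basis:
  stainless steel: σ_y = 255.1 MPa, ρ = 7888 kg/m³
  alumina ceramic: σ_y = 340.0 MPa, ρ = 3910 kg/m³
  alumina ceramic: M = 87.0 kN·m/kg
  stainless steel: M = 32.3 kN·m/kg
The maximum is for alumina ceramic.

alumina ceramic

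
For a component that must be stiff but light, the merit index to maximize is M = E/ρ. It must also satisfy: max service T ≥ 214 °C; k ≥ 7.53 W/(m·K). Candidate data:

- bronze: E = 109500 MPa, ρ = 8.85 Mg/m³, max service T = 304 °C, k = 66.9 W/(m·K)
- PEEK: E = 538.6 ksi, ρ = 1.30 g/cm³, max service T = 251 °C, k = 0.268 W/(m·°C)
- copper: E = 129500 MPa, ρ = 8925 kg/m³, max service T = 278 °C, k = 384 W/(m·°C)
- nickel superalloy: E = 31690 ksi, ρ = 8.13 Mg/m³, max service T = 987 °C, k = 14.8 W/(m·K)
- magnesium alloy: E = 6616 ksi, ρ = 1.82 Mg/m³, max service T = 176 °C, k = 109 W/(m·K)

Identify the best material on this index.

Screen on constraints: max service T ≥ 214 °C; k ≥ 7.53 W/(m·K). Survivors: bronze, copper, nickel superalloy.
In SI units:
  bronze: E = 109.5 GPa, ρ = 8850 kg/m³
  copper: E = 129.5 GPa, ρ = 8925 kg/m³
  nickel superalloy: E = 218.5 GPa, ρ = 8130 kg/m³
  nickel superalloy: M = 26.9 MN·m/kg
  copper: M = 14.5 MN·m/kg
  bronze: M = 12.4 MN·m/kg
The maximum is for nickel superalloy.

nickel superalloy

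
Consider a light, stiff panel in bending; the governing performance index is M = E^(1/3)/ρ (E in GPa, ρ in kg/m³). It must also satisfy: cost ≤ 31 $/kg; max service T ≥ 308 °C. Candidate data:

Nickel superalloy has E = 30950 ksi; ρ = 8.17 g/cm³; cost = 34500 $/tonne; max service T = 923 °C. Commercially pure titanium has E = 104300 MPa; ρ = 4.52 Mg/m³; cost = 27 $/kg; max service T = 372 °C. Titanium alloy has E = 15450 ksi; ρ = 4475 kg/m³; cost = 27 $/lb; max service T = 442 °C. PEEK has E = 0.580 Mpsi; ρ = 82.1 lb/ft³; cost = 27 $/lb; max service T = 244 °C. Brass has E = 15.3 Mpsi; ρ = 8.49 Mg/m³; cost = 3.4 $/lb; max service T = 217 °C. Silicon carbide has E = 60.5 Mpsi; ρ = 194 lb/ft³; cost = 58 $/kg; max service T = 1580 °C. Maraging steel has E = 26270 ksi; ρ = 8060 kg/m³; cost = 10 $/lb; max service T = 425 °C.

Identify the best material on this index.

commercially pure titanium

Screen on constraints: cost ≤ 31 $/kg; max service T ≥ 308 °C. Survivors: commercially pure titanium, maraging steel.
Normalizing units and computing the index:
  commercially pure titanium: E = 104.3 GPa, ρ = 4520 kg/m³
  maraging steel: E = 181.1 GPa, ρ = 8060 kg/m³
  commercially pure titanium: M = 1.04×10⁻³
  maraging steel: M = 0.702×10⁻³
Commercially pure titanium has the largest M.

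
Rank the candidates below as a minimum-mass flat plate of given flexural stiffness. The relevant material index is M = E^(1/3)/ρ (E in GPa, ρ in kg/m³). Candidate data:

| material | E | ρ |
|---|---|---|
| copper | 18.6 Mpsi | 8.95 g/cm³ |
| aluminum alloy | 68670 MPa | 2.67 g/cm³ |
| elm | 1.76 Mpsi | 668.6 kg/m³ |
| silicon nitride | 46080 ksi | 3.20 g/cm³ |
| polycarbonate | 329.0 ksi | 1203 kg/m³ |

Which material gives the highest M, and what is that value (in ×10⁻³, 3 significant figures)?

elm, M = 3.44×10⁻³

Putting every candidate on a common basis:
  copper: E = 128.2 GPa, ρ = 8950 kg/m³
  aluminum alloy: E = 68.67 GPa, ρ = 2670 kg/m³
  elm: E = 12.13 GPa, ρ = 668.6 kg/m³
  silicon nitride: E = 317.7 GPa, ρ = 3200 kg/m³
  polycarbonate: E = 2.268 GPa, ρ = 1203 kg/m³
  elm: M = 3.44×10⁻³
  silicon nitride: M = 2.13×10⁻³
  aluminum alloy: M = 1.53×10⁻³
  polycarbonate: M = 1.09×10⁻³
  copper: M = 0.563×10⁻³
The maximum is for elm.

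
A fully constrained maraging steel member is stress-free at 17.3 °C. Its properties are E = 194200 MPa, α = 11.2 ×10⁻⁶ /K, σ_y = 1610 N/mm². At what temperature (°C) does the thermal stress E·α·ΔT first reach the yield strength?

758 °C

E = 194200 MPa = 194.2 GPa.
σ_y = 1610 N/mm² = 1610 MPa.
E·α·ΔT = 1610 MPa ⇒ ΔT = 1610 / (194.2×10³ × 11.2×10⁻⁶) = 740.2 K.
T = 17.3 + 740.2 = 757.5 °C.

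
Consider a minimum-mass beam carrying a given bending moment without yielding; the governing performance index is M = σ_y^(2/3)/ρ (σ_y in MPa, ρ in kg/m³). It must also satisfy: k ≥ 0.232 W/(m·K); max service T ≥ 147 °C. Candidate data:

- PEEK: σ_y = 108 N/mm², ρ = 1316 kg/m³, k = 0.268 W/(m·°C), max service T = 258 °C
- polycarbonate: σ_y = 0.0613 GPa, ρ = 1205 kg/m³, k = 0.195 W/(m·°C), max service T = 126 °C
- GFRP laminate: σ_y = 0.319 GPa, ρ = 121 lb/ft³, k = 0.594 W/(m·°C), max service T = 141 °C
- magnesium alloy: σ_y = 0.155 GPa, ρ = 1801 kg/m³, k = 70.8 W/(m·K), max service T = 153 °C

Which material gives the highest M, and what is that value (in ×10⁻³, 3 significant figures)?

PEEK, M = 17.2×10⁻³

Screen on constraints: k ≥ 0.232 W/(m·K); max service T ≥ 147 °C. Survivors: PEEK, magnesium alloy.
Convert each candidate to consistent units, then evaluate M:
  PEEK: σ_y = 108.0 MPa, ρ = 1316 kg/m³
  magnesium alloy: σ_y = 155.0 MPa, ρ = 1801 kg/m³
  PEEK: M = 17.2×10⁻³
  magnesium alloy: M = 16.0×10⁻³
Highest index: PEEK.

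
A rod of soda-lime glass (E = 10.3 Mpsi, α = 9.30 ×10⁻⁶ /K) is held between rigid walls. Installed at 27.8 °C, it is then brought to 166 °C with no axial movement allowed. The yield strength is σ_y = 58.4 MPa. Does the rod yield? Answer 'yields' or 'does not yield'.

yields

E = 10.3 Mpsi = 71.02 GPa.
ΔT = 138.2 K. Constrained thermal stress σ = E·α·ΔT = 71.02×10³ MPa × 9.30×10⁻⁶ × 138.2 = 91.3 MPa (compressive).
Compare to σ_y = 58.4 MPa: σ ≥ σ_y, so it yields.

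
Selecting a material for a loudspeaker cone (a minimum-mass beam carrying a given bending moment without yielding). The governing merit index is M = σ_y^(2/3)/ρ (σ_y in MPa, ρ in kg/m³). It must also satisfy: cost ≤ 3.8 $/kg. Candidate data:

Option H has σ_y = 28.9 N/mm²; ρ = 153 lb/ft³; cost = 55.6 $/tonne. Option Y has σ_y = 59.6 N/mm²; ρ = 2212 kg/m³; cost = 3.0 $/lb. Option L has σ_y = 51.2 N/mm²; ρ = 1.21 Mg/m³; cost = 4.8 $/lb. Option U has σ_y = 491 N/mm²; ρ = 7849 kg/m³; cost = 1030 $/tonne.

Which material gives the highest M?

Screen on constraints: cost ≤ 3.8 $/kg. Survivors: option H, option U.
Convert each candidate to consistent units, then evaluate M:
  option H: σ_y = 28.90 MPa, ρ = 2451 kg/m³
  option U: σ_y = 491.0 MPa, ρ = 7849 kg/m³
  option U: M = 7.93×10⁻³
  option H: M = 3.84×10⁻³
Highest index: option U.

option U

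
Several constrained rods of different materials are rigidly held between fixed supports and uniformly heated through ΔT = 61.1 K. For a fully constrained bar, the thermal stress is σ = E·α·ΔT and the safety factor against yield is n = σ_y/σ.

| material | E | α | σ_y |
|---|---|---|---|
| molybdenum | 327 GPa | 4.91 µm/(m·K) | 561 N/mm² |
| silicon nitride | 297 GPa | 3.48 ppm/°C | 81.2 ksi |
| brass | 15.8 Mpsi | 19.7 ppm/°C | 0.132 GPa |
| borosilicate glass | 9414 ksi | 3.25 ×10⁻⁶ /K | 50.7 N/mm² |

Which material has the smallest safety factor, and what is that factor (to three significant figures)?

brass, n = 1.01

Per material, after unit conversion:
  molybdenum: E = 327.0, α = 4.91, σ_y = 561.0 → σ = 98.1 MPa, n = 5.72
  silicon nitride: E = 297.0, α = 3.48, σ_y = 559.9 → σ = 63.2 MPa, n = 8.87
  brass: E = 108.9, α = 19.7, σ_y = 132.0 → σ = 131 MPa, n = 1.01
  borosilicate glass: E = 64.91, α = 3.25, σ_y = 50.70 → σ = 12.9 MPa, n = 3.93
Brass has the lowest safety factor, n = 1.01.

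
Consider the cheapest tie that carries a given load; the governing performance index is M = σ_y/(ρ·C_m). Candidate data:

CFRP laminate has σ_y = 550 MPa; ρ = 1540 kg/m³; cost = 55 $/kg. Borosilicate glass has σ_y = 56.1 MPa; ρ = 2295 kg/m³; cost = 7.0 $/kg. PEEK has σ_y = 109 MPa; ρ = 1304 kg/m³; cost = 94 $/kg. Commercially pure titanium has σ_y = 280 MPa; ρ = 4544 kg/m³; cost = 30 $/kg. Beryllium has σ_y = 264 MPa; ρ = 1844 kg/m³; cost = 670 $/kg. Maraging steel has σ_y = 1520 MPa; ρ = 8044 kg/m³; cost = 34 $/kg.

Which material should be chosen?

Per-candidate index values:
  CFRP laminate: M = 6.49 kN·m per $
  maraging steel: M = 5.56 kN·m per $
  borosilicate glass: M = 3.49 kN·m per $
  commercially pure titanium: M = 2.05 kN·m per $
  PEEK: M = 0.889 kN·m per $
  beryllium: M = 0.214 kN·m per $
CFRP laminate ranks first.

CFRP laminate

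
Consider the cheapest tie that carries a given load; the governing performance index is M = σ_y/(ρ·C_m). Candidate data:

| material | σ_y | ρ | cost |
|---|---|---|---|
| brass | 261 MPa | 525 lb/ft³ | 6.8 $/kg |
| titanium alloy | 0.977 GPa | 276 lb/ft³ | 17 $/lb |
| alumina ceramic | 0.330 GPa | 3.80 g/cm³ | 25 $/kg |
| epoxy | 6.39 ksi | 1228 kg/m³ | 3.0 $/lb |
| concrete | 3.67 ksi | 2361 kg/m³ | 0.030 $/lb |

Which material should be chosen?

concrete

Normalizing units and computing the index:
  brass: σ_y = 261.0 MPa, ρ = 8410 kg/m³, cost = 6.800 $/kg
  titanium alloy: σ_y = 977.0 MPa, ρ = 4421 kg/m³, cost = 37.48 $/kg
  alumina ceramic: σ_y = 330.0 MPa, ρ = 3800 kg/m³, cost = 25.00 $/kg
  epoxy: σ_y = 44.06 MPa, ρ = 1228 kg/m³, cost = 6.614 $/kg
  concrete: σ_y = 25.30 MPa, ρ = 2361 kg/m³, cost = 0.06614 $/kg
  concrete: M = 162 kN·m per $
  titanium alloy: M = 5.90 kN·m per $
  epoxy: M = 5.42 kN·m per $
  brass: M = 4.56 kN·m per $
  alumina ceramic: M = 3.47 kN·m per $
Highest index: concrete.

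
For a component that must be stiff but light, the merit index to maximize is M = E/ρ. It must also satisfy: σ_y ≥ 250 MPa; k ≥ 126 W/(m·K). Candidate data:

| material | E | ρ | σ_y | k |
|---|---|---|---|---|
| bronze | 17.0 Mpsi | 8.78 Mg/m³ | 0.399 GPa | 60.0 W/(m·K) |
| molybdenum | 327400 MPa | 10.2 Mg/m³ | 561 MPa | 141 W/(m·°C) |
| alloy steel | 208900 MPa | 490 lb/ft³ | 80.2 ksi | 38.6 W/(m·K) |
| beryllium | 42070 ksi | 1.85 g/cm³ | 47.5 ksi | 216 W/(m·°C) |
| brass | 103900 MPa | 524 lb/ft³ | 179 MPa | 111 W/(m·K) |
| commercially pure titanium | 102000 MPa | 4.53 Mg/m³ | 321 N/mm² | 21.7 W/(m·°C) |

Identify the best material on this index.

Screen on constraints: σ_y ≥ 250 MPa; k ≥ 126 W/(m·K). Survivors: molybdenum, beryllium.
Convert each candidate to consistent units, then evaluate M:
  molybdenum: E = 327.4 GPa, ρ = 10200 kg/m³
  beryllium: E = 290.1 GPa, ρ = 1850 kg/m³
  beryllium: M = 157 MN·m/kg
  molybdenum: M = 32.1 MN·m/kg
Beryllium has the largest M.

beryllium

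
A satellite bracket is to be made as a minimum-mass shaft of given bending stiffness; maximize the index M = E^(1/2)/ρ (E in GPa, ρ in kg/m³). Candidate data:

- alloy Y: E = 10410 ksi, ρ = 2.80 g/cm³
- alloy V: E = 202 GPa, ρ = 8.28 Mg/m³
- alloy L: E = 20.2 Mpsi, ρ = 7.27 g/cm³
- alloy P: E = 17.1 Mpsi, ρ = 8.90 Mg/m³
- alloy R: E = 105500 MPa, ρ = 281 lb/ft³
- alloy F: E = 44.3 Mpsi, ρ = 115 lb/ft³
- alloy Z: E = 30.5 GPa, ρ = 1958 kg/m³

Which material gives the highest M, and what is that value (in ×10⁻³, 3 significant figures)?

alloy F, M = 9.49×10⁻³

After converting to SI:
  alloy Y: E = 71.77 GPa, ρ = 2800 kg/m³
  alloy V: E = 202.0 GPa, ρ = 8280 kg/m³
  alloy L: E = 139.3 GPa, ρ = 7270 kg/m³
  alloy P: E = 117.9 GPa, ρ = 8900 kg/m³
  alloy R: E = 105.5 GPa, ρ = 4501 kg/m³
  alloy F: E = 305.4 GPa, ρ = 1842 kg/m³
  alloy Z: E = 30.50 GPa, ρ = 1958 kg/m³
  alloy F: M = 9.49×10⁻³
  alloy Y: M = 3.03×10⁻³
  alloy Z: M = 2.82×10⁻³
  alloy R: M = 2.28×10⁻³
  alloy V: M = 1.72×10⁻³
  alloy L: M = 1.62×10⁻³
  alloy P: M = 1.22×10⁻³
Highest index: alloy F.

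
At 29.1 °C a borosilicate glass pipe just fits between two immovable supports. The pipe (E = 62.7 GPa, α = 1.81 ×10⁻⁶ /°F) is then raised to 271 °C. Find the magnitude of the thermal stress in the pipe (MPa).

49.4 MPa

α = 1.81×10⁻⁶/°F × 9/5 = 3.26×10⁻⁶/K.
ΔT = 241.9 K. Constrained thermal stress σ = E·α·ΔT = 62.70×10³ MPa × 3.26×10⁻⁶ × 241.9 = 49.4 MPa (compressive).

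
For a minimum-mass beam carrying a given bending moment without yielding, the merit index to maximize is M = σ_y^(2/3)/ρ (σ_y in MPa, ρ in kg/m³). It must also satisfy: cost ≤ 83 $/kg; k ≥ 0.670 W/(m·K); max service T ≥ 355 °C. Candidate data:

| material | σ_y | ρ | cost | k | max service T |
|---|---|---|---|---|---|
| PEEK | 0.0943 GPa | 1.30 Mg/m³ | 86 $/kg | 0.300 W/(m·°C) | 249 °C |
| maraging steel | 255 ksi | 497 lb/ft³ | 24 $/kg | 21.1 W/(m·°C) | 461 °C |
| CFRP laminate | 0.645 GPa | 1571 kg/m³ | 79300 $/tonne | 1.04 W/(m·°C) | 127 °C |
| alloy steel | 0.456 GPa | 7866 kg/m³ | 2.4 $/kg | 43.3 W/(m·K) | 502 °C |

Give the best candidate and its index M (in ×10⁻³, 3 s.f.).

maraging steel, M = 18.3×10⁻³

Screen on constraints: cost ≤ 83 $/kg; k ≥ 0.670 W/(m·K); max service T ≥ 355 °C. Survivors: maraging steel, alloy steel.
Normalizing units and computing the index:
  maraging steel: σ_y = 1758 MPa, ρ = 7961 kg/m³
  alloy steel: σ_y = 456.0 MPa, ρ = 7866 kg/m³
  maraging steel: M = 18.3×10⁻³
  alloy steel: M = 7.53×10⁻³
Maraging steel has the largest M.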